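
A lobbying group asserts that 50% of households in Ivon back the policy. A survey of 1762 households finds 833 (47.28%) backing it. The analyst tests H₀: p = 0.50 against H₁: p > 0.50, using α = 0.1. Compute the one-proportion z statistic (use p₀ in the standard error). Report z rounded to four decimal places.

p̂ = 833/1762 ≈ 0.4727582.
Standard error under H₀: √(0.5×0.5/1762) = 0.0119115.
z = (0.4727582 − 0.5)/0.0119115 = -0.0272418/0.0119115 = -2.2870.
p-value = P(Z > -2.287) ≈ 0.9889, so at α = 0.1 we fail to reject H₀.

z = -2.2870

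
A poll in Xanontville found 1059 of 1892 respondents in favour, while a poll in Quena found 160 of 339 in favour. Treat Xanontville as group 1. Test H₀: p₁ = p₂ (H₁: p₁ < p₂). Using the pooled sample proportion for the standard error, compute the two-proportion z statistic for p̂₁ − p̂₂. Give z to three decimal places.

z = 2.989

p̂₁ = 1059/1892 ≈ 0.55973, p̂₂ = 160/339 ≈ 0.47198.
Pooled p̂ = (1059+160)/(1892+339) = 1219/2231 = 0.54639.
SE = √(0.247848 × 0.00347839) = 0.02936.
z = (0.55973 − 0.47198)/0.02936 = 0.08775/0.02936 = 2.989.
p-value = P(Z < 2.989) ≈ 0.9986.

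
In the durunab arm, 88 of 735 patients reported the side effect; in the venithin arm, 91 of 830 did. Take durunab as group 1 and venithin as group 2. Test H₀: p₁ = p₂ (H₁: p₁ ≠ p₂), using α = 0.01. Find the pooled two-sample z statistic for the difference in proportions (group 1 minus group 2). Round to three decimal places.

z = 0.626

p̂₁ = 88/735 = 0.11973, p̂₂ = 91/830 = 0.10964.
Pooled p̂ = (88+91)/(735+830) = 179/1565 = 0.11438.
SE = √(0.101295 × 0.00256536) = 0.01612.
z = (0.11973 − 0.10964)/0.01612 = 0.01009/0.01612 = 0.626.
Two-sided p-value ≈ 2·Φ(−0.626) = 0.5314. With α = 0.01, fail to reject H₀.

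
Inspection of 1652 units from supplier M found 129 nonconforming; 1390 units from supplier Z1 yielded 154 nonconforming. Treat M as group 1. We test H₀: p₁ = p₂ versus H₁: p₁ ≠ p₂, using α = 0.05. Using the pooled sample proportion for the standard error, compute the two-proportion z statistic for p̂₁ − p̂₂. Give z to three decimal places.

z = -3.093

p̂₁ = 129/1652 = 0.078087, p̂₂ = 154/1390 = 0.110791.
Pooled p̂ = (129+154)/(1652+1390) = 283/3042 = 0.093031.
SE = √(0.0843762 × 0.00132475) = 0.010572.
z = (0.078087 − 0.110791)/0.010572 = -0.032704/0.010572 = -3.093.
p-value = 2·P(Z > 3.093) ≈ 0.0020; since p < α = 0.05, reject H₀.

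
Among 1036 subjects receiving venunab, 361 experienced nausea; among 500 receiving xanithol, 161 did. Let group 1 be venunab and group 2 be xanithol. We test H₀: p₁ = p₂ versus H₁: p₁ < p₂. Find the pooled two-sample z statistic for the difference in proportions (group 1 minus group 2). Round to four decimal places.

z = 1.0257

p̂₁ = 361/1036 ≈ 0.348456, p̂₂ = 161/500 ≈ 0.322000.
Pooled p̂ = (361+161)/(1036+500) = 522/1536 = 0.339844.
SE = √(p̂(1−p̂)(1/n₁+1/n₂)) = √(0.339844·0.660156·0.00296525) = √(0.000665254) = 0.025793.
z = (0.348456 − 0.322000)/0.025793 = 0.026456/0.025793 = 1.0257.
p-value = P(Z < 1.026) ≈ 0.8475.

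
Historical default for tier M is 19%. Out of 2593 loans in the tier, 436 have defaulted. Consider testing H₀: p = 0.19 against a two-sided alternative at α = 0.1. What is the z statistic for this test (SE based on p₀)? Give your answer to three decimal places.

p̂ = 436/2593 = 0.168145.
Standard error under H₀: √(0.19×0.81/2593) = 0.007704.
z = (0.168145 − 0.19)/0.007704 = -0.021855/0.007704 = -2.837.
p-value = 2·P(Z > 2.837) ≈ 0.0046, so at α = 0.1 we reject H₀.

z = -2.837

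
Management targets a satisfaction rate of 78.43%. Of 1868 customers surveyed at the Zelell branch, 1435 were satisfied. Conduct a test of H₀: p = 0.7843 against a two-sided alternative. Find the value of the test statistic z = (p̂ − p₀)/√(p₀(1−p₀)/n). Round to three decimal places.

p̂ = 1435/1868 = 0.768201.
Under H₀, SE = √(0.7843·0.2157/1868) = √(9.0564e-05) = 0.009517.
z = (0.768201 − 0.7843)/0.009517 = -0.016099/0.009517 = -1.692.
Two-sided p-value ≈ 2·Φ(−1.692) = 0.0907.

z = -1.692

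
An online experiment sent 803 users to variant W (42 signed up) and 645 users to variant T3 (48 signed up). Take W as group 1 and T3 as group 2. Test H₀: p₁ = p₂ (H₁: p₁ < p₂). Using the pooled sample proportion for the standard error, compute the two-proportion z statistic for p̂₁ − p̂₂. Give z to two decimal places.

p̂₁ = 42/803 = 0.0523, p̂₂ = 48/645 = 0.0744.
Pooled p̂ = (42+48)/(803+645) = 90/1448 = 0.0622.
SE = √(0.0582915 × 0.00279572) = 0.0128.
z = (0.0523 − 0.0744)/0.0128 = -0.0221/0.0128 = -1.73.

z = -1.73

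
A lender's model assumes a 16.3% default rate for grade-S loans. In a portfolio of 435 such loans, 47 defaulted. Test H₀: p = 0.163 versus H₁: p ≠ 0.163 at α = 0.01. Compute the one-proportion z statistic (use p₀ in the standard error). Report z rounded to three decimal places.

z = -3.103

p̂ = 47/435 ≈ 0.10805.
Under H₀, SE = √(0.163·0.837/435) = √(0.000313634) = 0.01771.
z = (0.10805 − 0.163)/0.01771 = -0.05495/0.01771 = -3.103.
Two-sided p-value ≈ 2·Φ(−3.103) = 0.0019, so at α = 0.01 we reject H₀.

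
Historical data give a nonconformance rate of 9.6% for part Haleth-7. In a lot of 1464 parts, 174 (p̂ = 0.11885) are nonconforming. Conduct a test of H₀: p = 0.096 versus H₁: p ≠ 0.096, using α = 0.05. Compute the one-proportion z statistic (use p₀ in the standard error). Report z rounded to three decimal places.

p̂ = 174/1464 = 0.11885.
Under H₀, SE = √(0.096·0.904/1464) = √(5.92787e-05) = 0.00770.
z = (0.11885 − 0.096)/0.00770 = 0.02285/0.00770 = 2.968.
p-value = 2·P(Z > 2.968) ≈ 0.0030. With α = 0.05, reject H₀.

z = 2.968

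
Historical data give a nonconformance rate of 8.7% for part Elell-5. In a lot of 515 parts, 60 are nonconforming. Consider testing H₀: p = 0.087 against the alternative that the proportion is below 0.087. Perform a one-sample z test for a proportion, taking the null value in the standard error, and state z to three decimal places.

p̂ = 60/515 ≈ 0.116505.
SE = √(p₀(1−p₀)/n) = √(0.079431/515) = 0.012419.
z = (0.116505 − 0.087)/0.012419 = 0.029505/0.012419 = 2.376.
p-value = P(Z < 2.376) ≈ 0.9912.

z = 2.376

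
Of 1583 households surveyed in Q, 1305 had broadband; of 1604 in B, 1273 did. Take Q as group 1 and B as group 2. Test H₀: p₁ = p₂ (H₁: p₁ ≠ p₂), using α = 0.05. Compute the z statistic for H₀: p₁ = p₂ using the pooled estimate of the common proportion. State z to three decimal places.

z = 2.207

p̂₁ = 1305/1583 = 0.82438, p̂₂ = 1273/1604 = 0.79364.
Pooled p̂ = (1305+1273)/(1583+1604) = 2578/3187 = 0.80891.
SE = √(0.154574 × 0.00125515) = 0.01393.
z = (0.82438 − 0.79364)/0.01393 = 0.03074/0.01393 = 2.207.
Two-sided p-value ≈ 2·Φ(−2.207) = 0.0273, so at α = 0.05 we reject H₀.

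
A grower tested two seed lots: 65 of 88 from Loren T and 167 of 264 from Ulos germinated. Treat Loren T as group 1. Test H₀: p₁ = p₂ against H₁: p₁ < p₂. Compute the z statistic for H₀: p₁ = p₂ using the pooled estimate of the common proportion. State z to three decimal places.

p̂₁ = 65/88 ≈ 0.73864, p̂₂ = 167/264 ≈ 0.63258.
Pooled p̂ = (65+167)/(88+264) = 232/352 = 0.65909.
SE = √(p̂(1−p̂)(1/n₁+1/n₂)) = √(0.65909·0.34091·0.0151515) = √(0.0034044) = 0.05835.
z = (0.73864 − 0.63258)/0.05835 = 0.10606/0.05835 = 1.818.

z = 1.818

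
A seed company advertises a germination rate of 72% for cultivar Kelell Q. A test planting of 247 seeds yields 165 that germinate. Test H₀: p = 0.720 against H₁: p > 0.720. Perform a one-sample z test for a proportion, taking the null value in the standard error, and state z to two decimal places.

p̂ = 165/247 = 0.6680.
Under H₀, SE = √(0.72·0.28/247) = √(0.000816194) = 0.0286.
z = (0.6680 − 0.72)/0.0286 = -0.0520/0.0286 = -1.82.
p-value = P(Z > -1.820) ≈ 0.9656.

z = -1.82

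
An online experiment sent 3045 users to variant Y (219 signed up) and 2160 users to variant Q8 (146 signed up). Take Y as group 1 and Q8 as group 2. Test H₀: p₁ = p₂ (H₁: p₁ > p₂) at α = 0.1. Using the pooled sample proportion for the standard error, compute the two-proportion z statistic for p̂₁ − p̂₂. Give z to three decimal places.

z = 0.603

p̂₁ = 219/3045 = 0.07192, p̂₂ = 146/2160 = 0.06759.
Pooled p̂ = (219+146)/(3045+2160) = 365/5205 = 0.07012.
SE = √(p̂(1−p̂)(1/n₁+1/n₂)) = √(0.07012·0.92988·0.00079137) = √(5.16032e-05) = 0.00718.
z = (0.07192 − 0.06759)/0.00718 = 0.00433/0.00718 = 0.603.
p-value = P(Z > 0.603) ≈ 0.2734. With α = 0.1, fail to reject H₀.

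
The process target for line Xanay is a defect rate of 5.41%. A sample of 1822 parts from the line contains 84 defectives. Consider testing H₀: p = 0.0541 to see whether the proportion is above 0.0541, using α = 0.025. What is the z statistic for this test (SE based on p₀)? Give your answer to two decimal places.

z = -1.51

p̂ = 84/1822 ≈ 0.0461.
Standard error under H₀: √(0.0541×0.9459/1822) = 0.0053.
z = (0.0461 − 0.0541)/0.0053 = -0.0080/0.0053 = -1.51.
p-value = P(Z > -1.509) ≈ 0.9343, so at α = 0.025 we fail to reject H₀.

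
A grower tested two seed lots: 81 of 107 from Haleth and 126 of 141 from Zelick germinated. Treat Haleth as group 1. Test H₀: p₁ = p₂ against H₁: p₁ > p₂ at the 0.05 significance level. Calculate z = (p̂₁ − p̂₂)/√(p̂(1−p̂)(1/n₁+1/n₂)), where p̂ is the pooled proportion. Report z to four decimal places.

p̂₁ = 81/107 = 0.757009, p̂₂ = 126/141 = 0.893617.
Pooled p̂ = (81+126)/(107+141) = 207/248 = 0.834677.
SE = √(0.137991 × 0.016438) = 0.047627.
z = (0.757009 − 0.893617)/0.047627 = -0.136608/0.047627 = -2.8683.
p-value = P(Z > -2.868) ≈ 0.9979, so at α = 0.05 we fail to reject H₀.

z = -2.8683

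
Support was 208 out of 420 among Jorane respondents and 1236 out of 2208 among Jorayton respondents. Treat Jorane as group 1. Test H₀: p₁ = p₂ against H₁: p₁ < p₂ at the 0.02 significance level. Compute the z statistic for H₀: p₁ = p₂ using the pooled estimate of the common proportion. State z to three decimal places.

p̂₁ = 208/420 = 0.495238, p̂₂ = 1236/2208 = 0.559783.
Pooled p̂ = (208+1236)/(420+2208) = 1444/2628 = 0.549467.
SE = √(p̂(1−p̂)(1/n₁+1/n₂)) = √(0.549467·0.450533·0.00283385) = √(0.000701528) = 0.026486.
z = (0.495238 − 0.559783)/0.026486 = -0.064545/0.026486 = -2.437.
p-value = P(Z < -2.437) ≈ 0.0074; since p < α = 0.02, reject H₀.

z = -2.437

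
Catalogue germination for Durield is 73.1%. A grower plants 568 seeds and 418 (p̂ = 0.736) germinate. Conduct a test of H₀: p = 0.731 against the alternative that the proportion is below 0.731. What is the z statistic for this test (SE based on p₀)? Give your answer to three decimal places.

p̂ = 418/568 ≈ 0.73592.
Standard error under H₀: √(0.731×0.269/568) = 0.01861.
z = (0.73592 − 0.731)/0.01861 = 0.00492/0.01861 = 0.264.
p-value = P(Z < 0.264) ≈ 0.6042.

z = 0.264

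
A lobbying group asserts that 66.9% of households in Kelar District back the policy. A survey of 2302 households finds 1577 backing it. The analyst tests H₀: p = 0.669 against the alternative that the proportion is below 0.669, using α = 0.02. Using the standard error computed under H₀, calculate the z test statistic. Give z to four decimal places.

z = 1.6371

p̂ = 1577/2302 = 0.6850565.
Under H₀, SE = √(0.669·0.331/2302) = √(9.61942e-05) = 0.0098079.
z = (0.6850565 − 0.669)/0.0098079 = 0.0160565/0.0098079 = 1.6371.
p-value = P(Z < 1.637) ≈ 0.9492; since p > α = 0.02, fail to reject H₀.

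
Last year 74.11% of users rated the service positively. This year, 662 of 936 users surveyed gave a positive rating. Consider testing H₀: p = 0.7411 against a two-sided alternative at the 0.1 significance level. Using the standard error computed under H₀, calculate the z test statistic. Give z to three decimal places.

z = -2.363

p̂ = 662/936 ≈ 0.70726.
SE = √(p₀(1−p₀)/n) = √(0.19187/936) = 0.01432.
z = (0.70726 − 0.7411)/0.01432 = -0.03384/0.01432 = -2.363.
Two-sided p-value ≈ 2·Φ(−2.363) = 0.0181. With α = 0.1, reject H₀.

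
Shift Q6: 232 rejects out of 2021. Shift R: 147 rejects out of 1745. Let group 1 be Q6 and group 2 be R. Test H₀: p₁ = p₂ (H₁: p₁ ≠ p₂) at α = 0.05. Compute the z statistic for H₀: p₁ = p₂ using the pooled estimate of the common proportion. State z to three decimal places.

p̂₁ = 232/2021 = 0.11479, p̂₂ = 147/1745 = 0.08424.
Pooled p̂ = (232+147)/(2021+1745) = 379/3766 = 0.10064.
SE = √(p̂(1−p̂)(1/n₁+1/n₂)) = √(0.10064·0.89936·0.00106787) = √(9.66523e-05) = 0.00983.
z = (0.11479 − 0.08424)/0.00983 = 0.03055/0.00983 = 3.108.
p-value = 2·P(Z > 3.108) ≈ 0.0019, so at α = 0.05 we reject H₀.

z = 3.108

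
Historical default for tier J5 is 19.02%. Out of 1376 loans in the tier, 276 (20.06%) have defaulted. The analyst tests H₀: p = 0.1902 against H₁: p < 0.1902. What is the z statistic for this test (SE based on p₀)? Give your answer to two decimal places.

p̂ = 276/1376 = 0.2006.
Under H₀, SE = √(0.1902·0.8098/1376) = √(0.000111936) = 0.0106.
z = (0.2006 − 0.1902)/0.0106 = 0.0104/0.0106 = 0.98.
p-value = P(Z < 0.981) ≈ 0.8368.

z = 0.98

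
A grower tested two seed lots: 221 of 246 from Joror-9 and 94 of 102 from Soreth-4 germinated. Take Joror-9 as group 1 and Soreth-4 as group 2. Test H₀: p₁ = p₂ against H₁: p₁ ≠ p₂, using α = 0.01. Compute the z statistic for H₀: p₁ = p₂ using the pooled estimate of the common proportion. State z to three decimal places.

z = -0.672

p̂₁ = 221/246 = 0.89837, p̂₂ = 94/102 = 0.92157.
Pooled p̂ = (221+94)/(246+102) = 315/348 = 0.90517.
SE = √(0.0858353 × 0.013869) = 0.03450.
z = (0.89837 − 0.92157)/0.03450 = -0.02320/0.03450 = -0.672.
Two-sided p-value ≈ 2·Φ(−0.672) = 0.5014. With α = 0.01, fail to reject H₀.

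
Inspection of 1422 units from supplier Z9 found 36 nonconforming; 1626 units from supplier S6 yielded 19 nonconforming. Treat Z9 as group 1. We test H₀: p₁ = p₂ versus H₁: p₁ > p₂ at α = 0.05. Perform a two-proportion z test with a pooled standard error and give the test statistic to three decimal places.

z = 2.820

p̂₁ = 36/1422 ≈ 0.025316, p̂₂ = 19/1626 ≈ 0.011685.
Pooled p̂ = (36+19)/(1422+1626) = 55/3048 = 0.018045.
SE = √(p̂(1−p̂)(1/n₁+1/n₂)) = √(0.018045·0.981955·0.00131824) = √(2.33579e-05) = 0.004833.
z = (0.025316 − 0.011685)/0.004833 = 0.013631/0.004833 = 2.820.
p-value = P(Z > 2.820) ≈ 0.0024, so at α = 0.05 we reject H₀.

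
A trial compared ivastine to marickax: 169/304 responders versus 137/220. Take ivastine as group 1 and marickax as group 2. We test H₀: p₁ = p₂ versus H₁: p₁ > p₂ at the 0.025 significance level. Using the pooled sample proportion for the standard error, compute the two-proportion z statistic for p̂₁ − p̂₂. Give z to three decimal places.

z = -1.531

p̂₁ = 169/304 = 0.55592, p̂₂ = 137/220 = 0.62273.
Pooled p̂ = (169+137)/(304+220) = 306/524 = 0.58397.
SE = √(0.242949 × 0.00783493) = 0.04363.
z = (0.55592 − 0.62273)/0.04363 = -0.06681/0.04363 = -1.531.
p-value = P(Z > -1.531) ≈ 0.9371. With α = 0.025, fail to reject H₀.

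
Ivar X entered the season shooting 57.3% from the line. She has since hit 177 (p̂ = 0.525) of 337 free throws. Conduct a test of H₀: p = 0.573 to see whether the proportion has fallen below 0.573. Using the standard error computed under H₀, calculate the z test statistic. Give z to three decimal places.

p̂ = 177/337 = 0.525223.
Under H₀, SE = √(0.573·0.427/337) = √(0.000726027) = 0.026945.
z = (0.525223 − 0.573)/0.026945 = -0.047777/0.026945 = -1.773.
p-value = P(Z < -1.773) ≈ 0.0381.

z = -1.773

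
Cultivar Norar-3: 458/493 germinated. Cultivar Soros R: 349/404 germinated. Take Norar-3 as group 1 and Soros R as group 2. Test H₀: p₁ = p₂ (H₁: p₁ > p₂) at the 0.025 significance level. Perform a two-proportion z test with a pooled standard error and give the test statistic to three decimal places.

p̂₁ = 458/493 = 0.929006, p̂₂ = 349/404 = 0.863861.
Pooled p̂ = (458+349)/(493+404) = 807/897 = 0.899666.
SE = √(p̂(1−p̂)(1/n₁+1/n₂)) = √(0.899666·0.100334·0.00450365) = √(0.000406533) = 0.020163.
z = (0.929006 − 0.863861)/0.020163 = 0.065145/0.020163 = 3.231.
p-value = P(Z > 3.231) ≈ 0.0006. With α = 0.025, reject H₀.

z = 3.231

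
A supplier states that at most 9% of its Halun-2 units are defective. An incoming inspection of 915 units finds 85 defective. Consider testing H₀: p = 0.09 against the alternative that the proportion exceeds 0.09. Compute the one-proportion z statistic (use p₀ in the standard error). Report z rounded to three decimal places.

z = 0.306

p̂ = 85/915 = 0.092896.
Standard error under H₀: √(0.09×0.91/915) = 0.009461.
z = (0.092896 − 0.09)/0.009461 = 0.002896/0.009461 = 0.306.
p-value = P(Z > 0.306) ≈ 0.3798.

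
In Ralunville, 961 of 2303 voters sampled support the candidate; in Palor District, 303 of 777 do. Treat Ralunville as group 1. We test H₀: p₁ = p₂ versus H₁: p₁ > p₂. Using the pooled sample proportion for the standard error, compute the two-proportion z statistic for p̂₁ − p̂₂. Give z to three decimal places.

z = 1.339

p̂₁ = 961/2303 = 0.41728, p̂₂ = 303/777 = 0.38996.
Pooled p̂ = (961+303)/(2303+777) = 1264/3080 = 0.41039.
SE = √(0.24197 × 0.00172122) = 0.02041.
z = (0.41728 − 0.38996)/0.02041 = 0.02732/0.02041 = 1.339.
p-value = P(Z > 1.339) ≈ 0.0903.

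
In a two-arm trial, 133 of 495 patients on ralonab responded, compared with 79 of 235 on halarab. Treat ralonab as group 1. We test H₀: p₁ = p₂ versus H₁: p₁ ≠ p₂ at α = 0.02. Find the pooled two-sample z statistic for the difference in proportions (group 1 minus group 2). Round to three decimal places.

p̂₁ = 133/495 = 0.26869, p̂₂ = 79/235 = 0.33617.
Pooled p̂ = (133+79)/(495+235) = 212/730 = 0.29041.
SE = √(p̂(1−p̂)(1/n₁+1/n₂)) = √(0.29041·0.70959·0.00627552) = √(0.00129321) = 0.03596.
z = (0.26869 − 0.33617)/0.03596 = -0.06748/0.03596 = -1.877.
Two-sided p-value ≈ 2·Φ(−1.877) = 0.0606; since p > α = 0.02, fail to reject H₀.

z = -1.877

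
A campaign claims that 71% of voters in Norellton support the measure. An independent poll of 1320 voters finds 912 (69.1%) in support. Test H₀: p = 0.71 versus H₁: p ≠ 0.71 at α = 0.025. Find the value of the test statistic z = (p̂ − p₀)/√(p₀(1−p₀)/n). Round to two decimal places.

z = -1.53

p̂ = 912/1320 = 0.6909.
Standard error under H₀: √(0.71×0.29/1320) = 0.0125.
z = (0.6909 − 0.71)/0.0125 = -0.0191/0.0125 = -1.53.
Two-sided p-value ≈ 2·Φ(−1.529) = 0.1264, so at α = 0.025 we fail to reject H₀.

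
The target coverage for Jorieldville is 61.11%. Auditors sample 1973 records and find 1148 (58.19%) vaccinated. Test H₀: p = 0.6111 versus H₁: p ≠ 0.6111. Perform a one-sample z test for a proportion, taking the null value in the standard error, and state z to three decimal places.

z = -2.665

p̂ = 1148/1973 = 0.581855.
SE = √(p₀(1−p₀)/n) = √(0.23766/1973) = 0.010975.
z = (0.581855 − 0.6111)/0.010975 = -0.029245/0.010975 = -2.665.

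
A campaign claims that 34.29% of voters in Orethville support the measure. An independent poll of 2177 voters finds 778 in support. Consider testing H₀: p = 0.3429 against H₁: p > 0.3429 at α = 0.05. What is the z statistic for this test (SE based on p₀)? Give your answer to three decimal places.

z = 1.423

p̂ = 778/2177 = 0.35737.
Under H₀, SE = √(0.3429·0.6571/2177) = √(0.0001035) = 0.01017.
z = (0.35737 − 0.3429)/0.01017 = 0.01447/0.01017 = 1.423.
p-value = P(Z > 1.423) ≈ 0.0774, so at α = 0.05 we fail to reject H₀.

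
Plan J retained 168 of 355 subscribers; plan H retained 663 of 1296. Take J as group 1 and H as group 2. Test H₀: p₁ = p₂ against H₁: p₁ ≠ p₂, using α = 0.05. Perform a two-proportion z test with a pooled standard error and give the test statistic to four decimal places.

p̂₁ = 168/355 ≈ 0.473239, p̂₂ = 663/1296 ≈ 0.511574.
Pooled p̂ = (168+663)/(355+1296) = 831/1651 = 0.503331.
SE = √(0.249989 × 0.00358851) = 0.029951.
z = (0.473239 − 0.511574)/0.029951 = -0.038335/0.029951 = -1.2799.
p-value = 2·P(Z > 1.280) ≈ 0.2006; since p > α = 0.05, fail to reject H₀.

z = -1.2799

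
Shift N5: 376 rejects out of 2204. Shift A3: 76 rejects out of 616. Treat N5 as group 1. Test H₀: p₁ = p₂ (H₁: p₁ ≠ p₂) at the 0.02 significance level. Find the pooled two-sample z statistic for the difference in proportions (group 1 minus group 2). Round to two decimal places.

p̂₁ = 376/2204 = 0.17060, p̂₂ = 76/616 = 0.12338.
Pooled p̂ = (376+76)/(2204+616) = 452/2820 = 0.16028.
SE = √(0.134593 × 0.0020771) = 0.01672.
z = (0.17060 − 0.12338)/0.01672 = 0.04722/0.01672 = 2.82.
p-value = 2·P(Z > 2.824) ≈ 0.0047, so at α = 0.02 we reject H₀.

z = 2.82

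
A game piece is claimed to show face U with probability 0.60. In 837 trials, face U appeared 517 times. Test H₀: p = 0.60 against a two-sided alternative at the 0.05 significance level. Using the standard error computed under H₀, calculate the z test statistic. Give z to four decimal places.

p̂ = 517/837 ≈ 0.617682.
Under H₀, SE = √(0.6·0.4/837) = √(0.000286738) = 0.016933.
z = (0.617682 − 0.6)/0.016933 = 0.017682/0.016933 = 1.0442.
p-value = 2·P(Z > 1.044) ≈ 0.2964; since p > α = 0.05, fail to reject H₀.

z = 1.0442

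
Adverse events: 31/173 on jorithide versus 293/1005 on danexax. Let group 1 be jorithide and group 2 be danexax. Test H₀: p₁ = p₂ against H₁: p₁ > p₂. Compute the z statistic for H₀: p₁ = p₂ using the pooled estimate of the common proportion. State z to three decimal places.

z = -3.057

p̂₁ = 31/173 ≈ 0.179191, p̂₂ = 293/1005 ≈ 0.291542.
Pooled p̂ = (31+293)/(173+1005) = 324/1178 = 0.275042.
SE = √(p̂(1−p̂)(1/n₁+1/n₂)) = √(0.275042·0.724958·0.00677537) = √(0.00135097) = 0.036756.
z = (0.179191 − 0.291542)/0.036756 = -0.112351/0.036756 = -3.057.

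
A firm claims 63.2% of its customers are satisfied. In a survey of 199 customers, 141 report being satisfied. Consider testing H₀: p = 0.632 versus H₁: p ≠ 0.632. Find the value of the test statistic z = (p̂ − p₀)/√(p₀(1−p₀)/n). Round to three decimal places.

p̂ = 141/199 ≈ 0.70854.
Standard error under H₀: √(0.632×0.368/199) = 0.03419.
z = (0.70854 − 0.632)/0.03419 = 0.07654/0.03419 = 2.239.
p-value = 2·P(Z > 2.239) ≈ 0.0252.

z = 2.239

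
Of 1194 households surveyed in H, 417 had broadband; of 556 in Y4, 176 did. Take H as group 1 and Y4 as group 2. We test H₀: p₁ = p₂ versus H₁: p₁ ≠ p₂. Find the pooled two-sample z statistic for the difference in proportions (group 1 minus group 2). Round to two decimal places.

z = 1.35

p̂₁ = 417/1194 ≈ 0.3492, p̂₂ = 176/556 ≈ 0.3165.
Pooled p̂ = (417+176)/(1194+556) = 593/1750 = 0.3389.
SE = √(p̂(1−p̂)(1/n₁+1/n₂)) = √(0.3389·0.6611·0.00263608) = √(0.000590569) = 0.0243.
z = (0.3492 − 0.3165)/0.0243 = 0.0327/0.0243 = 1.35.
Two-sided p-value ≈ 2·Φ(−1.346) = 0.1784.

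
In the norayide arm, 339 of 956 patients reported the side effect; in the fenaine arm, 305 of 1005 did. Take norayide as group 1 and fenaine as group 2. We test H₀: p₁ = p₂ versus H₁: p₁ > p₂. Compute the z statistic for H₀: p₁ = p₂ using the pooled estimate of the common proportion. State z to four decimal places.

z = 2.4094

p̂₁ = 339/956 = 0.354603, p̂₂ = 305/1005 = 0.303483.
Pooled p̂ = (339+305)/(956+1005) = 644/1961 = 0.328404.
SE = √(p̂(1−p̂)(1/n₁+1/n₂)) = √(0.328404·0.671596·0.00204105) = √(0.000450163) = 0.021217.
z = (0.354603 − 0.303483)/0.021217 = 0.051120/0.021217 = 2.4094.
p-value = P(Z > 2.409) ≈ 0.0080.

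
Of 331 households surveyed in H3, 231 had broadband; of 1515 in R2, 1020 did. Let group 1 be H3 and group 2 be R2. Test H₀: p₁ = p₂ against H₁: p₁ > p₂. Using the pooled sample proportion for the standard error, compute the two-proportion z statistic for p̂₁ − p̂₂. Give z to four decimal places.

p̂₁ = 231/331 = 0.697885, p̂₂ = 1020/1515 = 0.673267.
Pooled p̂ = (231+1020)/(331+1515) = 1251/1846 = 0.677681.
SE = √(p̂(1−p̂)(1/n₁+1/n₂)) = √(0.677681·0.322319·0.00368121) = √(0.000804085) = 0.028356.
z = (0.697885 − 0.673267)/0.028356 = 0.024618/0.028356 = 0.8682.

z = 0.8682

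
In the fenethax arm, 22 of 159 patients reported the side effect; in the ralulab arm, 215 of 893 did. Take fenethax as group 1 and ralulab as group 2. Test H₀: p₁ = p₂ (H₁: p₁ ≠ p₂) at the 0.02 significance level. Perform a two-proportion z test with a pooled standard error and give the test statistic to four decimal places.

p̂₁ = 22/159 = 0.138365, p̂₂ = 215/893 = 0.240761.
Pooled p̂ = (22+215)/(159+893) = 237/1052 = 0.225285.
SE = √(0.174532 × 0.00740913) = 0.035960.
z = (0.138365 − 0.240761)/0.035960 = -0.102396/0.035960 = -2.8475.
p-value = 2·P(Z > 2.848) ≈ 0.0044. With α = 0.02, reject H₀.

z = -2.8475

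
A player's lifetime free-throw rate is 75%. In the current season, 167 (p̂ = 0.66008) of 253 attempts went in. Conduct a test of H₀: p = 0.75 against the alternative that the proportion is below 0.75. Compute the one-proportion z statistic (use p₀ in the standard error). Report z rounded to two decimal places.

z = -3.30

p̂ = 167/253 = 0.66008.
Standard error under H₀: √(0.75×0.25/253) = 0.02722.
z = (0.66008 − 0.75)/0.02722 = -0.08992/0.02722 = -3.30.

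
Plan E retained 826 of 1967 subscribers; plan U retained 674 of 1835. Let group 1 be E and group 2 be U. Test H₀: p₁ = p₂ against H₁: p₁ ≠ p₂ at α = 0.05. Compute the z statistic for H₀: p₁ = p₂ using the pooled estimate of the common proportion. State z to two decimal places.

z = 3.32

p̂₁ = 826/1967 = 0.41993, p̂₂ = 674/1835 = 0.36730.
Pooled p̂ = (826+674)/(1967+1835) = 1500/3802 = 0.39453.
SE = √(0.238876 × 0.00105335) = 0.01586.
z = (0.41993 − 0.36730)/0.01586 = 0.05263/0.01586 = 3.32.
Two-sided p-value ≈ 2·Φ(−3.318) = 0.0009. With α = 0.05, reject H₀.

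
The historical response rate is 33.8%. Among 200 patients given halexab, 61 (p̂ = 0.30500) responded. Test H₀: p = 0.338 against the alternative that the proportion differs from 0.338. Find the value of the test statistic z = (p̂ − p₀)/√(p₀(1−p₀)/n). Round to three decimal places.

z = -0.987

p̂ = 61/200 ≈ 0.30500.
Standard error under H₀: √(0.338×0.662/200) = 0.03345.
z = (0.30500 − 0.338)/0.03345 = -0.03300/0.03345 = -0.987.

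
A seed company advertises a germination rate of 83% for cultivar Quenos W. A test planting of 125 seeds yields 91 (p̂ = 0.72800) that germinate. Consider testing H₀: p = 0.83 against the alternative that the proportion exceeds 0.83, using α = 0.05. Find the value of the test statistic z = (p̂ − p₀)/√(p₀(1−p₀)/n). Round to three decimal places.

z = -3.036

p̂ = 91/125 ≈ 0.72800.
Standard error under H₀: √(0.83×0.17/125) = 0.03360.
z = (0.72800 − 0.83)/0.03360 = -0.10200/0.03360 = -3.036.
p-value = P(Z > -3.036) ≈ 0.9988; since p > α = 0.05, fail to reject H₀.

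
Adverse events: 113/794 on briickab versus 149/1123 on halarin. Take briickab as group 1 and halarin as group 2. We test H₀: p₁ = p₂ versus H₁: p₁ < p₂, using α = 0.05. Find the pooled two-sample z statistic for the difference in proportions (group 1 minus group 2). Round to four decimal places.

z = 0.6051

p̂₁ = 113/794 = 0.142317, p̂₂ = 149/1123 = 0.132680.
Pooled p̂ = (113+149)/(794+1123) = 262/1917 = 0.136672.
SE = √(p̂(1−p̂)(1/n₁+1/n₂)) = √(0.136672·0.863328·0.00214992) = √(0.000253675) = 0.015927.
z = (0.142317 − 0.132680)/0.015927 = 0.009637/0.015927 = 0.6051.
p-value = P(Z < 0.605) ≈ 0.7274. With α = 0.05, fail to reject H₀.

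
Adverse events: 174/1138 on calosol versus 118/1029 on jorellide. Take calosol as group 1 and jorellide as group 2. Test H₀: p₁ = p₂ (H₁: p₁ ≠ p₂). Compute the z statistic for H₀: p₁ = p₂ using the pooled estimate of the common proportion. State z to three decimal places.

p̂₁ = 174/1138 ≈ 0.15290, p̂₂ = 118/1029 ≈ 0.11467.
Pooled p̂ = (174+118)/(1138+1029) = 292/2167 = 0.13475.
SE = √(p̂(1−p̂)(1/n₁+1/n₂)) = √(0.13475·0.86525·0.00185055) = √(0.000215758) = 0.01469.
z = (0.15290 − 0.11467)/0.01469 = 0.03823/0.01469 = 2.602.

z = 2.602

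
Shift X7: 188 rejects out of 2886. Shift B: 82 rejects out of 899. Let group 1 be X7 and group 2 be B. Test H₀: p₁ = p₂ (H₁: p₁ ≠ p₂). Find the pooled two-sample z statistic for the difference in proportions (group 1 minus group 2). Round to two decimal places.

p̂₁ = 188/2886 ≈ 0.06514, p̂₂ = 82/899 ≈ 0.09121.
Pooled p̂ = (188+82)/(2886+899) = 270/3785 = 0.07133.
SE = √(0.0662456 × 0.00145885) = 0.00983.
z = (0.06514 − 0.09121)/0.00983 = -0.02607/0.00983 = -2.65.
p-value = 2·P(Z > 2.652) ≈ 0.0080.

z = -2.65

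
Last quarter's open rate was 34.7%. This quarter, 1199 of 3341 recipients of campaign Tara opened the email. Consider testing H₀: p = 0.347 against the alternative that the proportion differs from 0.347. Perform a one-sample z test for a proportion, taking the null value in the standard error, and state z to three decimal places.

z = 1.442

p̂ = 1199/3341 ≈ 0.358875.
Under H₀, SE = √(0.347·0.653/3341) = √(6.78213e-05) = 0.008235.
z = (0.358875 − 0.347)/0.008235 = 0.011875/0.008235 = 1.442.
p-value = 2·P(Z > 1.442) ≈ 0.1493.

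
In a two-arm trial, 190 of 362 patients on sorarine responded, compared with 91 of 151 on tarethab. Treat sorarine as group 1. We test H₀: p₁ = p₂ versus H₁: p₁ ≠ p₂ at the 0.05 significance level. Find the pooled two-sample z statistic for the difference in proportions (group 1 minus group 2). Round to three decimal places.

p̂₁ = 190/362 ≈ 0.52486, p̂₂ = 91/151 ≈ 0.60265.
Pooled p̂ = (190+91)/(362+151) = 281/513 = 0.54776.
SE = √(0.247719 × 0.00938495) = 0.04822.
z = (0.52486 − 0.60265)/0.04822 = -0.07779/0.04822 = -1.613.
Two-sided p-value ≈ 2·Φ(−1.613) = 0.1067; since p > α = 0.05, fail to reject H₀.

z = -1.613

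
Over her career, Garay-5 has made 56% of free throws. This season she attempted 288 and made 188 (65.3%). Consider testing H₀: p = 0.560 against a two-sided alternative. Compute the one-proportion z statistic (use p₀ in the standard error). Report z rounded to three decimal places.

p̂ = 188/288 ≈ 0.65278.
Under H₀, SE = √(0.56·0.44/288) = √(0.000855556) = 0.02925.
z = (0.65278 − 0.56)/0.02925 = 0.09278/0.02925 = 3.172.

z = 3.172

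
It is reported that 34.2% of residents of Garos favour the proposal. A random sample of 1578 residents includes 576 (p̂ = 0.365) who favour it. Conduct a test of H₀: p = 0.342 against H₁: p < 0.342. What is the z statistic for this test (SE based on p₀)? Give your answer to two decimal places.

z = 1.93

p̂ = 576/1578 = 0.3650.
SE = √(p₀(1−p₀)/n) = √(0.22504/1578) = 0.0119.
z = (0.3650 − 0.342)/0.0119 = 0.0230/0.0119 = 1.93.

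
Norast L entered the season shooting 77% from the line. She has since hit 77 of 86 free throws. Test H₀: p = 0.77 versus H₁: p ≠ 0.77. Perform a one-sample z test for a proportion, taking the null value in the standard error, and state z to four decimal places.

p̂ = 77/86 = 0.895349.
Standard error under H₀: √(0.77×0.23/86) = 0.045380.
z = (0.895349 − 0.77)/0.045380 = 0.125349/0.045380 = 2.7622.

z = 2.7622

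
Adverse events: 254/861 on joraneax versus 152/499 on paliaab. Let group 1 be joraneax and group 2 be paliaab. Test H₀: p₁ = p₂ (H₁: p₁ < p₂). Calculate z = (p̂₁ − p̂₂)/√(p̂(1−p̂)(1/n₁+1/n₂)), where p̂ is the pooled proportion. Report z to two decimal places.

z = -0.37

p̂₁ = 254/861 = 0.2950, p̂₂ = 152/499 = 0.3046.
Pooled p̂ = (254+152)/(861+499) = 406/1360 = 0.2985.
SE = √(0.20941 × 0.00316545) = 0.0257.
z = (0.2950 − 0.3046)/0.0257 = -0.0096/0.0257 = -0.37.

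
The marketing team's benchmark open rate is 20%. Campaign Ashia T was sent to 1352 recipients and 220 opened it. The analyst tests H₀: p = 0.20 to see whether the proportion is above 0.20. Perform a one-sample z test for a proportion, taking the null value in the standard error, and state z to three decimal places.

z = -3.427

p̂ = 220/1352 = 0.162722.
Under H₀, SE = √(0.2·0.8/1352) = √(0.000118343) = 0.010879.
z = (0.162722 − 0.2)/0.010879 = -0.037278/0.010879 = -3.427.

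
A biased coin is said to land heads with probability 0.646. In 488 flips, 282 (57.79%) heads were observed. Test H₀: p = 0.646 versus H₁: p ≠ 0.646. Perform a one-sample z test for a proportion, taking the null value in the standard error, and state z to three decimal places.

z = -3.147

p̂ = 282/488 = 0.57787.
Under H₀, SE = √(0.646·0.354/488) = √(0.000468615) = 0.02165.
z = (0.57787 − 0.646)/0.02165 = -0.06813/0.02165 = -3.147.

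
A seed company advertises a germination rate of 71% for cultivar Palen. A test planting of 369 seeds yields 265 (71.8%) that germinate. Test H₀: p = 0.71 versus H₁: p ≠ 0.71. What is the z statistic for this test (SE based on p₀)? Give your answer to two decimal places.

z = 0.35

p̂ = 265/369 = 0.7182.
Standard error under H₀: √(0.71×0.29/369) = 0.0236.
z = (0.7182 − 0.71)/0.0236 = 0.0082/0.0236 = 0.35.
Two-sided p-value ≈ 2·Φ(−0.345) = 0.7299.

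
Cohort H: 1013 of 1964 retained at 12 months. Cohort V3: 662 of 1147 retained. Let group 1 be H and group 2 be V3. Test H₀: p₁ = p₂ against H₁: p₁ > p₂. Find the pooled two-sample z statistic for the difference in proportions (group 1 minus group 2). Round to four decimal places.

p̂₁ = 1013/1964 ≈ 0.5157841, p̂₂ = 662/1147 ≈ 0.5771578.
Pooled p̂ = (1013+662)/(1964+1147) = 1675/3111 = 0.5384121.
SE = √(0.248525 × 0.001381) = 0.0185260.
z = (0.5157841 − 0.5771578)/0.0185260 = -0.0613737/0.0185260 = -3.3128.
p-value = P(Z > -3.313) ≈ 0.9995.

z = -3.3128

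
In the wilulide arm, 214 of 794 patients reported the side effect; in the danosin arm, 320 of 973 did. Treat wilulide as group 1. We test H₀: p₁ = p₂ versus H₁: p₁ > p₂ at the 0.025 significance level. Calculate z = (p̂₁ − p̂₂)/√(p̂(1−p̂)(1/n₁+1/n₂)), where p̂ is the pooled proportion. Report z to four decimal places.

z = -2.7028

p̂₁ = 214/794 ≈ 0.269521, p̂₂ = 320/973 ≈ 0.328880.
Pooled p̂ = (214+320)/(794+973) = 534/1767 = 0.302207.
SE = √(0.210878 × 0.0022872) = 0.021962.
z = (0.269521 − 0.328880)/0.021962 = -0.059359/0.021962 = -2.7028.
p-value = P(Z > -2.703) ≈ 0.9966; since p > α = 0.025, fail to reject H₀.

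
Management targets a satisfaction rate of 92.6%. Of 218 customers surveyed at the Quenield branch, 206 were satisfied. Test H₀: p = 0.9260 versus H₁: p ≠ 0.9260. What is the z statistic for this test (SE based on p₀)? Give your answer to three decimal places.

z = 1.069

p̂ = 206/218 = 0.94495.
Under H₀, SE = √(0.926·0.074/218) = √(0.00031433) = 0.01773.
z = (0.94495 − 0.926)/0.01773 = 0.01895/0.01773 = 1.069.
Two-sided p-value ≈ 2·Φ(−1.069) = 0.2850.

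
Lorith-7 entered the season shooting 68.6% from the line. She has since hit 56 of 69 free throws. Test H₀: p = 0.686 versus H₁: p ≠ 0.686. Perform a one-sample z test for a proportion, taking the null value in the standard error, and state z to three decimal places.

z = 2.248

p̂ = 56/69 ≈ 0.81159.
SE = √(p₀(1−p₀)/n) = √(0.2154/69) = 0.05587.
z = (0.81159 − 0.686)/0.05587 = 0.12559/0.05587 = 2.248.
Two-sided p-value ≈ 2·Φ(−2.248) = 0.0246.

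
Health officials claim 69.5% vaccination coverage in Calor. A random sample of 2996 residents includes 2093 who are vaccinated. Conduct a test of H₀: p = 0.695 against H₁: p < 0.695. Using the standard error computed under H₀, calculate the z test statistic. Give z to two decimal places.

z = 0.43

p̂ = 2093/2996 ≈ 0.6986.
Under H₀, SE = √(0.695·0.305/2996) = √(7.07527e-05) = 0.0084.
z = (0.6986 − 0.695)/0.0084 = 0.0036/0.0084 = 0.43.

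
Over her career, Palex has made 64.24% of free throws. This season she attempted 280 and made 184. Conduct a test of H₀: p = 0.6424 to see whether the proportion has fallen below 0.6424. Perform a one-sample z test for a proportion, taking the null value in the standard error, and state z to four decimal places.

z = 0.5147

p̂ = 184/280 = 0.657143.
Under H₀, SE = √(0.6424·0.3576/280) = √(0.000820437) = 0.028643.
z = (0.657143 − 0.6424)/0.028643 = 0.014743/0.028643 = 0.5147.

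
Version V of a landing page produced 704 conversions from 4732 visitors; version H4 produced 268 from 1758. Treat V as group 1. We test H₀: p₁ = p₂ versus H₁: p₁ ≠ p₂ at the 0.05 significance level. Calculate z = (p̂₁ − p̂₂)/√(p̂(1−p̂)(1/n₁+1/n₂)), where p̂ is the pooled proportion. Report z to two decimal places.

z = -0.37

p̂₁ = 704/4732 = 0.14877, p̂₂ = 268/1758 = 0.15245.
Pooled p̂ = (704+268)/(4732+1758) = 972/6490 = 0.14977.
SE = √(0.127338 × 0.000780155) = 0.00997.
z = (0.14877 − 0.15245)/0.00997 = -0.00368/0.00997 = -0.37.
p-value = 2·P(Z > 0.368) ≈ 0.7126, so at α = 0.05 we fail to reject H₀.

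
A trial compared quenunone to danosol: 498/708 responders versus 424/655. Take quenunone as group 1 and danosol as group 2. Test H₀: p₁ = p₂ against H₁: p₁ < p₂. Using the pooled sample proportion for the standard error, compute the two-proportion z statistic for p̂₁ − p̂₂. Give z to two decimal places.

p̂₁ = 498/708 ≈ 0.7034, p̂₂ = 424/655 ≈ 0.6473.
Pooled p̂ = (498+424)/(708+655) = 922/1363 = 0.6764.
SE = √(0.218866 × 0.00293915) = 0.0254.
z = (0.7034 − 0.6473)/0.0254 = 0.0561/0.0254 = 2.21.

z = 2.21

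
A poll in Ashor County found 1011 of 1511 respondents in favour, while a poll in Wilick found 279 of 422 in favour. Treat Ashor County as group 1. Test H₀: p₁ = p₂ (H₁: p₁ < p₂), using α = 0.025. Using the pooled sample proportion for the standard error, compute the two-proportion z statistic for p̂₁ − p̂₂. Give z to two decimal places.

p̂₁ = 1011/1511 ≈ 0.6691, p̂₂ = 279/422 ≈ 0.6611.
Pooled p̂ = (1011+279)/(1511+422) = 1290/1933 = 0.6674.
SE = √(0.221992 × 0.00303148) = 0.0259.
z = (0.6691 − 0.6611)/0.0259 = 0.0080/0.0259 = 0.31.
p-value = P(Z < 0.307) ≈ 0.6205. With α = 0.025, fail to reject H₀.

z = 0.31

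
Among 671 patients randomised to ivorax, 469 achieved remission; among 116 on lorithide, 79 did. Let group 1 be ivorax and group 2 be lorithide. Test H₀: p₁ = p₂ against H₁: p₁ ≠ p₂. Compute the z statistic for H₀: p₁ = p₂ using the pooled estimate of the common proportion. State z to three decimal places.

p̂₁ = 469/671 ≈ 0.69896, p̂₂ = 79/116 ≈ 0.68103.
Pooled p̂ = (469+79)/(671+116) = 548/787 = 0.69632.
SE = √(p̂(1−p̂)(1/n₁+1/n₂)) = √(0.69632·0.30368·0.010111) = √(0.00213808) = 0.04624.
z = (0.69896 − 0.68103)/0.04624 = 0.01793/0.04624 = 0.388.
Two-sided p-value ≈ 2·Φ(−0.388) = 0.6983.

z = 0.388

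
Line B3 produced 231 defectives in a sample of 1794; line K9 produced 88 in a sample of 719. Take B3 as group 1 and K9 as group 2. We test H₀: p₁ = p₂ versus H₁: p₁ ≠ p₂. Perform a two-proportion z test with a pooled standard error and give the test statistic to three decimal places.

z = 0.434

p̂₁ = 231/1794 ≈ 0.12876, p̂₂ = 88/719 ≈ 0.12239.
Pooled p̂ = (231+88)/(1794+719) = 319/2513 = 0.12694.
SE = √(0.110826 × 0.00194823) = 0.01469.
z = (0.12876 − 0.12239)/0.01469 = 0.00637/0.01469 = 0.434.
p-value = 2·P(Z > 0.434) ≈ 0.6646.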